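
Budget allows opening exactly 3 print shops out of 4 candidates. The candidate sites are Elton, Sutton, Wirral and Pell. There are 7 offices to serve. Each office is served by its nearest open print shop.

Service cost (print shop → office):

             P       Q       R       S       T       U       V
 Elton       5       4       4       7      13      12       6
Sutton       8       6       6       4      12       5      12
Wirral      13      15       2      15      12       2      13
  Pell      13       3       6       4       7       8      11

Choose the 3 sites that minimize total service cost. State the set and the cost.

With exactly 3 open, each office uses its cheapest among the chosen.
{Elton, Wirral, Pell}: P→Elton 5, Q→Pell 3, R→Wirral 2, S→Pell 4, T→Pell 7, U→Wirral 2, V→Elton 6. Service cost 29.
{Elton, Sutton, Pell}: service cost 34
{Elton, Sutton, Wirral}: service cost 35
Among all 4 size-3 choices, {Elton, Wirral, Pell} is lowest.

Choose Elton, Wirral and Pell; total service cost 29.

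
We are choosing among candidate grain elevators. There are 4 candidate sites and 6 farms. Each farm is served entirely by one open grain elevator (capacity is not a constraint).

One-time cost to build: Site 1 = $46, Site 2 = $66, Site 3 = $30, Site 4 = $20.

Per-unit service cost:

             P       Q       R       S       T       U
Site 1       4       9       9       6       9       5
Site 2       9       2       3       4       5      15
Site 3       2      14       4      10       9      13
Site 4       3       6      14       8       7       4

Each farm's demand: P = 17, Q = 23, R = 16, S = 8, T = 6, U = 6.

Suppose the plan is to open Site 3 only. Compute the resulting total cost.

Total cost: 662

Each farm is assigned to its cheapest site among the open ones.
{Site 3}: P→Site 3 2·17=34, Q→Site 3 14·23=322, R→Site 3 4·16=64, S→Site 3 10·8=80, T→Site 3 9·6=54, U→Site 3 13·6=78. Service 632; fixed 30; total 662.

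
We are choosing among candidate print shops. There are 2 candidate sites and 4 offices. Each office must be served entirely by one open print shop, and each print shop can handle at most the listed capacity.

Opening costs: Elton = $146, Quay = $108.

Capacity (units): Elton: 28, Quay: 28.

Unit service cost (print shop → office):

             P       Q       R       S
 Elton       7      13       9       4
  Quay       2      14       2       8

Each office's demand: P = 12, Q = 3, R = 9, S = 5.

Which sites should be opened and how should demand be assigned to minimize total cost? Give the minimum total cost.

Minimum total cost: 355

Open {Elton, Quay}: P→Quay 2·12=24, Q→Elton 13·3=39, R→Quay 2·9=18, S→Elton 4·5=20.
Loads: Elton carries 8/28, Quay carries 21/28. Service 101; fixed 254; total 355.
Next best feasible plan costs 358.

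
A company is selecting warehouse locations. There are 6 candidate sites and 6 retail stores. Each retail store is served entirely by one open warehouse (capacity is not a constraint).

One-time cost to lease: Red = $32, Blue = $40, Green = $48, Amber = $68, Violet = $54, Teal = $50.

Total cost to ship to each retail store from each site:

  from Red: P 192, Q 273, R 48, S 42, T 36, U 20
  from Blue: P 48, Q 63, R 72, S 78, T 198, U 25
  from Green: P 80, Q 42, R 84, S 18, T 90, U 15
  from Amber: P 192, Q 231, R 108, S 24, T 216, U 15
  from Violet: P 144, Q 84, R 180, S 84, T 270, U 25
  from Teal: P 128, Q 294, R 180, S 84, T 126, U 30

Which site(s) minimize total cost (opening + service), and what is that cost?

For any fixed open set, each retail store goes to its cheapest open site; total = fixed + service.
{Red, Green}: P→Green 80, Q→Green 42, R→Red 48, S→Green 18, T→Red 36, U→Green 15. Service 239; fixed 80; total 319.
{Red, Blue, Green}: service 207 + fixed 120 = 327
{Red, Blue}: service 257 + fixed 72 = 329
{Red, Blue, Green, Amber, Violet, Teal}: P→Blue 48, Q→Green 42, R→Red 48, S→Green 18, T→Red 36, U→Green 15. Service 207; fixed 292; total 499.
No other subset beats 319.

Open Red and Green; minimum total cost 319.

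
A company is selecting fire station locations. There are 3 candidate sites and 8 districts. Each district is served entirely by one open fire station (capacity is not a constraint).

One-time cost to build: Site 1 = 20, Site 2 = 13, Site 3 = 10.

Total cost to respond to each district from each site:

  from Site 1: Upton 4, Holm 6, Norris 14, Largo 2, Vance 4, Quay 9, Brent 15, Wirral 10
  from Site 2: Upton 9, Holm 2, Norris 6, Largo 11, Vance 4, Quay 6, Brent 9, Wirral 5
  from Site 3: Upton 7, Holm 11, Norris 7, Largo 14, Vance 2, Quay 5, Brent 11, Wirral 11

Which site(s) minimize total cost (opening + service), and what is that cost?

For any fixed open set, each district goes to its cheapest open site; total = fixed + service.
{Site 2}: Upton→Site 2 9, Holm→Site 2 2, Norris→Site 2 6, Largo→Site 2 11, Vance→Site 2 4, Quay→Site 2 6, Brent→Site 2 9, Wirral→Site 2 5. Service 52; fixed 13; total 65.
{Site 2, Site 3}: service 47 + fixed 23 = 70
{Site 1, Site 2}: Upton→Site 1 4, Holm→Site 2 2, Norris→Site 2 6, Largo→Site 1 2, Vance→Site 1 4, Quay→Site 2 6, Brent→Site 2 9, Wirral→Site 2 5. Service 38; fixed 33; total 71.
{Site 1, Site 2, Site 3}: service 35 + fixed 43 = 78
(All 7 nonempty subsets were checked; Site 2 only is lowest.)

Open Site 2 only; minimum total cost 65.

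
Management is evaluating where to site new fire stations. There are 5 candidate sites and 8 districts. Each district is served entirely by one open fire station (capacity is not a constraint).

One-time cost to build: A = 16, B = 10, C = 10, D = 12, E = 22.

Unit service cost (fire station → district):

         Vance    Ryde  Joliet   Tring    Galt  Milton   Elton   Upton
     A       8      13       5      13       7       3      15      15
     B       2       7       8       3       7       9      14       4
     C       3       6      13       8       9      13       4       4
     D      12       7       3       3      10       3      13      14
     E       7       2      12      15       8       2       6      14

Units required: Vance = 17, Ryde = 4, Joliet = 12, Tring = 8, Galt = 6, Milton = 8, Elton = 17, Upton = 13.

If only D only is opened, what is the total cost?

Total cost: 791

Each district is assigned to its cheapest site among the open ones.
{D}: Vance→D 12·17=204, Ryde→D 7·4=28, Joliet→D 3·12=36, Tring→D 3·8=24, Galt→D 10·6=60, Milton→D 3·8=24, Elton→D 13·17=221, Upton→D 14·13=182. Service 779; fixed 12; total 791.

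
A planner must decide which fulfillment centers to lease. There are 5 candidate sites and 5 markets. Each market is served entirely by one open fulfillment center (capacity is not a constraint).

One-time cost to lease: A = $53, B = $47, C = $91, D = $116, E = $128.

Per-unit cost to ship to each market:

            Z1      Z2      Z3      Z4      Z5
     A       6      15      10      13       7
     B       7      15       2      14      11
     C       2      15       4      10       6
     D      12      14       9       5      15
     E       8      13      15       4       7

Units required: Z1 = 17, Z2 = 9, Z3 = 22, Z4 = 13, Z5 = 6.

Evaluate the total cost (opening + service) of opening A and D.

Total cost: 702

Each market is assigned to its cheapest site among the open ones.
{A, D}: Z1→A 6·17=102, Z2→D 14·9=126, Z3→D 9·22=198, Z4→D 5·13=65, Z5→A 7·6=42. Service 533; fixed 169; total 702.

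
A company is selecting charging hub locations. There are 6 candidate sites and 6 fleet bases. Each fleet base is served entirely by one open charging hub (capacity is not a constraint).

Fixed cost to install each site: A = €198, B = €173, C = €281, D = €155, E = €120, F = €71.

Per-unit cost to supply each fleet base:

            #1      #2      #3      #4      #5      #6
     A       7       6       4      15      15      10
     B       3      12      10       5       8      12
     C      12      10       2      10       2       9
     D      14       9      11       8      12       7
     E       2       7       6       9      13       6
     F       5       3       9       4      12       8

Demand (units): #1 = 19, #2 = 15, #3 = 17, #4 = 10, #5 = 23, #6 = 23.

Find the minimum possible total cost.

For any fixed open set, each fleet base goes to its cheapest open site; total = fixed + service.
{C, F}: #1→F 5·19=95, #2→F 3·15=45, #3→C 2·17=34, #4→F 4·10=40, #5→C 2·23=46, #6→F 8·23=184. Service 444; fixed 352; total 796.
{C, E, F}: #1→E 2·19=38, #2→F 3·15=45, #3→C 2·17=34, #4→F 4·10=40, #5→C 2·23=46, #6→E 6·23=138. Service 341; fixed 472; total 813.
{E, F}: #1→E 2·19=38, #2→F 3·15=45, #3→E 6·17=102, #4→F 4·10=40, #5→F 12·23=276, #6→E 6·23=138. Service 639; fixed 191; total 830.
{A, B, C, D, E, F}: service 341 + fixed 998 = 1339
No other subset beats 796.

Minimum total cost: 796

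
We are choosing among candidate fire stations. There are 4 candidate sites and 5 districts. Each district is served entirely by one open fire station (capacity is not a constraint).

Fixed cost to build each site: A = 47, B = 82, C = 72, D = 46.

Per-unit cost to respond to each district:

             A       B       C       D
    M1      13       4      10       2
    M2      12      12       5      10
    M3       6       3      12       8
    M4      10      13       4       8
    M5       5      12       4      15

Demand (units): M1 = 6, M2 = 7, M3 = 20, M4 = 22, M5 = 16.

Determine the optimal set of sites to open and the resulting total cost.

For any fixed open set, each district goes to its cheapest open site; total = fixed + service.
{B, C}: M1→B 4·6=24, M2→C 5·7=35, M3→B 3·20=60, M4→C 4·22=88, M5→C 4·16=64. Service 271; fixed 154; total 425.
{B, C, D}: M1→D 2·6=12, M2→C 5·7=35, M3→B 3·20=60, M4→C 4·22=88, M5→C 4·16=64. Service 259; fixed 200; total 459.
{A, B, C}: service 271 + fixed 201 = 472
{A, B, C, D}: M1→D 2·6=12, M2→C 5·7=35, M3→B 3·20=60, M4→C 4·22=88, M5→C 4·16=64. Service 259; fixed 247; total 506.
(All 15 nonempty subsets were checked; B and C is lowest.)

Open B and C; minimum total cost 425.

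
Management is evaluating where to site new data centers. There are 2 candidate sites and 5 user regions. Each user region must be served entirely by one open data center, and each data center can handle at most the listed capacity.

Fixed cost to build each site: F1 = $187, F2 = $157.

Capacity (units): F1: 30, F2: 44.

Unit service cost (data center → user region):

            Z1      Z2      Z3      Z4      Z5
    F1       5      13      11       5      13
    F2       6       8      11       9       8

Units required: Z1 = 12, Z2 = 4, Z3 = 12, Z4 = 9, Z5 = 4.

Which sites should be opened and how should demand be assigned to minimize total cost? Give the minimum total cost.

Minimum total cost: 506

Open {F2}: Z1→F2 6·12=72, Z2→F2 8·4=32, Z3→F2 11·12=132, Z4→F2 9·9=81, Z5→F2 8·4=32.
Loads: F2 carries 41/44. Service 349; fixed 157; total 506.
Next best feasible plan costs 645.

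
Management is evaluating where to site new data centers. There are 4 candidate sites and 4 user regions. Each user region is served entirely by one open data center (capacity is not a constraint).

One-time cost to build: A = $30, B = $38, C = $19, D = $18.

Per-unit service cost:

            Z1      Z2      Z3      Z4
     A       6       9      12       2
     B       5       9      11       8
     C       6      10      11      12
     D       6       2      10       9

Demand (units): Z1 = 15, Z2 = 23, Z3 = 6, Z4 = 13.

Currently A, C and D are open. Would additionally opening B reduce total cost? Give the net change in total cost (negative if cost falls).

Current service cost with {A, C, D}: 222.
Adding B: each user region re-picks its cheapest; new service cost 207, saving 15.
Extra fixed cost: 38. Net change = 38 − 15 = 23.
(Totals: 289 → 312.)

No — net change +23 (cost rises by 23).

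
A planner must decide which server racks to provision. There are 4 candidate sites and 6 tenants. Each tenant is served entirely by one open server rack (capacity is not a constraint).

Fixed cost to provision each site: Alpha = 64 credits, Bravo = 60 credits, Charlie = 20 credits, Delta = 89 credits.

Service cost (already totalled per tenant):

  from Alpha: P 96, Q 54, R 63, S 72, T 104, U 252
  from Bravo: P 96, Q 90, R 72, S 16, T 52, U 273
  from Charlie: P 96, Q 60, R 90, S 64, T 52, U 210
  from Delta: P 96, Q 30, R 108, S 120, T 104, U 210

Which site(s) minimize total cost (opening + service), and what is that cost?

Open Bravo and Charlie; minimum total cost 586.

For any fixed open set, each tenant goes to its cheapest open site; total = fixed + service.
{Bravo, Charlie}: P→Bravo 96, Q→Charlie 60, R→Bravo 72, S→Bravo 16, T→Bravo 52, U→Charlie 210. Service 506; fixed 80; total 586.
{Charlie}: service 572 + fixed 20 = 592
{Alpha, Charlie}: service 539 + fixed 84 = 623
{Alpha, Bravo, Charlie, Delta}: P→Alpha 96, Q→Delta 30, R→Alpha 63, S→Bravo 16, T→Bravo 52, U→Charlie 210. Service 467; fixed 233; total 700.
(All 15 nonempty subsets were checked; Bravo and Charlie is lowest.)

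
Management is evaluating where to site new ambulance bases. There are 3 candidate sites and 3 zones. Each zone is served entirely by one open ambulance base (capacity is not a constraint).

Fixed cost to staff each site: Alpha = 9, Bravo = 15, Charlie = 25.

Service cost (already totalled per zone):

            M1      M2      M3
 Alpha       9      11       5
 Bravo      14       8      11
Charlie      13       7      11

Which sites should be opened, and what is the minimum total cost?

Open Alpha only; minimum total cost 34.

For any fixed open set, each zone goes to its cheapest open site; total = fixed + service.
{Alpha}: M1→Alpha 9, M2→Alpha 11, M3→Alpha 5. Service 25; fixed 9; total 34.
{Alpha, Bravo}: M1→Alpha 9, M2→Bravo 8, M3→Alpha 5. Service 22; fixed 24; total 46.
{Bravo}: service 33 + fixed 15 = 48
{Alpha, Bravo, Charlie}: service 21 + fixed 49 = 70
No other subset beats 34.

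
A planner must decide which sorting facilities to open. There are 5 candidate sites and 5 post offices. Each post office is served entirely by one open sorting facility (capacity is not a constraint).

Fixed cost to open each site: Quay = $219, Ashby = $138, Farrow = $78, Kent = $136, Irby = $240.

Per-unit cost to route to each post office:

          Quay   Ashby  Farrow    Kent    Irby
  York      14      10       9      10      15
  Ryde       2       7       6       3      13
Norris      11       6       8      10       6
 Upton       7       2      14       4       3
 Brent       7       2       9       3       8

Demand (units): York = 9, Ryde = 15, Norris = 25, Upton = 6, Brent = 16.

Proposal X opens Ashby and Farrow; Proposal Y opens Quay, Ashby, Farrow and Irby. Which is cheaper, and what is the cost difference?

Proposal X: {Ashby, Farrow}: York→Farrow 9·9=81, Ryde→Farrow 6·15=90, Norris→Ashby 6·25=150, Upton→Ashby 2·6=12, Brent→Ashby 2·16=32. Service 365; fixed 216; total 581.
Proposal Y: {Quay, Ashby, Farrow, Irby}: York→Farrow 9·9=81, Ryde→Quay 2·15=30, Norris→Ashby 6·25=150, Upton→Ashby 2·6=12, Brent→Ashby 2·16=32. Service 305; fixed 675; total 980.
Difference: |581 − 980| = 399.

Proposal X is cheaper by 399.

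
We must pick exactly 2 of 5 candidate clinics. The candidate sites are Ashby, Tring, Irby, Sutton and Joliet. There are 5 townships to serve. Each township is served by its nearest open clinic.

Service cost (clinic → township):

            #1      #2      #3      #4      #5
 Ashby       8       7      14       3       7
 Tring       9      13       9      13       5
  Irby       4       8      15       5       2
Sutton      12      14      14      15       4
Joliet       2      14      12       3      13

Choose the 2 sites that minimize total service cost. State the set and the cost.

With exactly 2 open, each township uses its cheapest among the chosen.
{Irby, Joliet}: #1→Joliet 2, #2→Irby 8, #3→Joliet 12, #4→Joliet 3, #5→Irby 2. Service cost 27.
{Tring, Irby}: service cost 28
{Ashby, Irby}: service cost 30
Among all 10 size-2 choices, {Irby, Joliet} is lowest.

Choose Irby and Joliet; total service cost 27.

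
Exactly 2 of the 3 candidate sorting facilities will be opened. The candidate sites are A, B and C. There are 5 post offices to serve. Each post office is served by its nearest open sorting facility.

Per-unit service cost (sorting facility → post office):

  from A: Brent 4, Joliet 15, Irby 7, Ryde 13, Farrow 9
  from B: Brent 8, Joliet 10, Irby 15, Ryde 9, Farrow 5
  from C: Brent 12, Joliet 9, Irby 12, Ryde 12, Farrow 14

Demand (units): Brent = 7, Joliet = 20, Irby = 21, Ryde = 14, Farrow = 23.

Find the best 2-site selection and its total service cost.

Choose A and B; total service cost 616.

With exactly 2 open, each post office uses its cheapest among the chosen.
{A, B}: Brent→A 4·7=28, Joliet→B 10·20=200, Irby→A 7·21=147, Ryde→B 9·14=126, Farrow→B 5·23=115. Service cost 616.
{B, C}: service cost 729
{A, C}: service cost 730
Among all 3 size-2 choices, {A, B} is lowest.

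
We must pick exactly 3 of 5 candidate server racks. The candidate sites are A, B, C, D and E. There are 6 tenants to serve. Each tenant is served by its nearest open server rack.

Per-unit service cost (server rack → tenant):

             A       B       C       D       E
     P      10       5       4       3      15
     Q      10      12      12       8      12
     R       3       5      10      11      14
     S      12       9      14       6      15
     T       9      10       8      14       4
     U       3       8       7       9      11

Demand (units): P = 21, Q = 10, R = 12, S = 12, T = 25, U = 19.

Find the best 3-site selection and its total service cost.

Choose A, D and E; total service cost 408.

With exactly 3 open, each tenant uses its cheapest among the chosen.
{A, D, E}: P→D 3·21=63, Q→D 8·10=80, R→A 3·12=36, S→D 6·12=72, T→E 4·25=100, U→A 3·19=57. Service cost 408.
{A, B, E}: service cost 506
{A, C, D}: service cost 508
Among all 10 size-3 choices, {A, D, E} is lowest.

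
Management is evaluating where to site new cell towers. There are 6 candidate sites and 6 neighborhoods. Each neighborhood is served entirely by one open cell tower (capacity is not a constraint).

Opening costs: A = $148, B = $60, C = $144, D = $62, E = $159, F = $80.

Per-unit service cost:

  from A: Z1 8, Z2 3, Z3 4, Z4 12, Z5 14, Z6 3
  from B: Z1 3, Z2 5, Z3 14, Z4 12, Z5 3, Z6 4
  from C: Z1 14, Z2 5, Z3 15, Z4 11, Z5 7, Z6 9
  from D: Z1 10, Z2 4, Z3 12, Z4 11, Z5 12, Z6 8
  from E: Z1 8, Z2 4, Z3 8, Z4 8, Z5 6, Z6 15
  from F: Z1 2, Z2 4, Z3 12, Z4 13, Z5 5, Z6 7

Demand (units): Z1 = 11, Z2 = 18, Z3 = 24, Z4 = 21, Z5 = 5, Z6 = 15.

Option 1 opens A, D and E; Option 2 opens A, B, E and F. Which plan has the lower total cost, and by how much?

Option 1: {A, D, E}: Z1→A 8·11=88, Z2→A 3·18=54, Z3→A 4·24=96, Z4→E 8·21=168, Z5→E 6·5=30, Z6→A 3·15=45. Service 481; fixed 369; total 850.
Option 2: {A, B, E, F}: Z1→F 2·11=22, Z2→A 3·18=54, Z3→A 4·24=96, Z4→E 8·21=168, Z5→B 3·5=15, Z6→A 3·15=45. Service 400; fixed 447; total 847.
Difference: |850 − 847| = 3.

Option 2 is cheaper by 3.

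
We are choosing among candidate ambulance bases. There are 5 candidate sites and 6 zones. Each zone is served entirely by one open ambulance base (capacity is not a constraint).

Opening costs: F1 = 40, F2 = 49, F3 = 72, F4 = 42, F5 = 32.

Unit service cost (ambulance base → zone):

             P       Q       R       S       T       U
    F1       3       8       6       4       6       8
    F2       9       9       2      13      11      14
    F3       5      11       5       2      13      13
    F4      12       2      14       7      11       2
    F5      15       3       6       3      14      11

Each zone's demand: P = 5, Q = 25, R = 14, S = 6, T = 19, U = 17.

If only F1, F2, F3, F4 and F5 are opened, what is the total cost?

Total cost: 488

Each zone is assigned to its cheapest site among the open ones.
{F1, F2, F3, F4, F5}: P→F1 3·5=15, Q→F4 2·25=50, R→F2 2·14=28, S→F3 2·6=12, T→F1 6·19=114, U→F4 2·17=34. Service 253; fixed 235; total 488.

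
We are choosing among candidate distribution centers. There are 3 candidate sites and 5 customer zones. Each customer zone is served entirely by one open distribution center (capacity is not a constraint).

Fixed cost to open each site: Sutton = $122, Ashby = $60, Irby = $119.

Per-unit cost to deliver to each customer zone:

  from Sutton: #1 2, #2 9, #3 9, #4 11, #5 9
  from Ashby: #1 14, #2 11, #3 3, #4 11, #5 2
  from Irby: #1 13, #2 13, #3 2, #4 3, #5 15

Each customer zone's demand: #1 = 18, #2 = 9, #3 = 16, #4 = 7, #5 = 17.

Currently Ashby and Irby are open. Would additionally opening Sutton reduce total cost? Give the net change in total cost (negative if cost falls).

Yes — net change −94 (cost falls by 94).

Current service cost with {Ashby, Irby}: 420.
Adding Sutton: each customer zone re-picks its cheapest; new service cost 204, saving 216.
Extra fixed cost: 122. Net change = 122 − 216 = -94.
(Totals: 599 → 505.)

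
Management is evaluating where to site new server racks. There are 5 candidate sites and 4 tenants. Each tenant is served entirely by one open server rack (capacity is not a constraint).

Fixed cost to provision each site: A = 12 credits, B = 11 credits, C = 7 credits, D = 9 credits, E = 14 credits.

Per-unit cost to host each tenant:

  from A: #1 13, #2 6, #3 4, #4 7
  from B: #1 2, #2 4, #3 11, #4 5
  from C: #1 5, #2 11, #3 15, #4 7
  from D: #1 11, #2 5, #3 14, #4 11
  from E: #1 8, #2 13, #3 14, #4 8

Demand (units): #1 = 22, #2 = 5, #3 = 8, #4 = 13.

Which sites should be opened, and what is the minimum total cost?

For any fixed open set, each tenant goes to its cheapest open site; total = fixed + service.
{A, B}: #1→B 2·22=44, #2→B 4·5=20, #3→A 4·8=32, #4→B 5·13=65. Service 161; fixed 23; total 184.
{A, B, C}: service 161 + fixed 30 = 191
{A, B, D}: service 161 + fixed 32 = 193
{A, B, C, D, E}: #1→B 2·22=44, #2→B 4·5=20, #3→A 4·8=32, #4→B 5·13=65. Service 161; fixed 53; total 214.
No other subset beats 184.

Open A and B; minimum total cost 184.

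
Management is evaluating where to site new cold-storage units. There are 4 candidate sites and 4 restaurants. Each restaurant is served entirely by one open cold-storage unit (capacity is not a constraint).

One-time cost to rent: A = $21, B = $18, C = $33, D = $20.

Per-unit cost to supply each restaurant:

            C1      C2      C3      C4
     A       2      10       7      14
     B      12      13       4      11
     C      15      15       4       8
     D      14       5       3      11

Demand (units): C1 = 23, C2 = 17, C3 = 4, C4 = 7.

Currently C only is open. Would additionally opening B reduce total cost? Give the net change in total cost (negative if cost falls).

Yes — net change −85 (cost falls by 85).

Current service cost with {C}: 672.
Adding B: each restaurant re-picks its cheapest; new service cost 569, saving 103.
Extra fixed cost: 18. Net change = 18 − 103 = -85.
(Totals: 705 → 620.)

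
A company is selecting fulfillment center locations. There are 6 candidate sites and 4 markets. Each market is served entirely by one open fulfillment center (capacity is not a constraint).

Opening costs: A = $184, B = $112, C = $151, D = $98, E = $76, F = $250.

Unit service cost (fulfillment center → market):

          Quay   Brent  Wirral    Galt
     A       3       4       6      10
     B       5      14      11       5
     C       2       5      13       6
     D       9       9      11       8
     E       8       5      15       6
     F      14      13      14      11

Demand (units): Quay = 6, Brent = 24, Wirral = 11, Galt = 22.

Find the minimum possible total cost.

Minimum total cost: 541

For any fixed open set, each market goes to its cheapest open site; total = fixed + service.
{E}: Quay→E 8·6=48, Brent→E 5·24=120, Wirral→E 15·11=165, Galt→E 6·22=132. Service 465; fixed 76; total 541.
{C}: service 407 + fixed 151 = 558
{B, E}: Quay→B 5·6=30, Brent→E 5·24=120, Wirral→B 11·11=121, Galt→B 5·22=110. Service 381; fixed 188; total 569.
{A, B, C, D, E, F}: service 284 + fixed 871 = 1155
No other subset beats 541.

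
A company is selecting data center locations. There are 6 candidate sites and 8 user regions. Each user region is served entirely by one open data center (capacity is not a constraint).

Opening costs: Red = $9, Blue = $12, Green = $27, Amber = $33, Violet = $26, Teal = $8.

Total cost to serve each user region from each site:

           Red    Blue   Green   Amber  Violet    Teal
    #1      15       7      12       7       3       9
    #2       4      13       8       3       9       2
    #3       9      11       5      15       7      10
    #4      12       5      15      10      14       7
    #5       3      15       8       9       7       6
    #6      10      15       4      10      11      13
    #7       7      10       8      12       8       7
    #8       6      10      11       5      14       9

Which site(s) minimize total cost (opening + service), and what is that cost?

For any fixed open set, each user region goes to its cheapest open site; total = fixed + service.
{Red, Teal}: #1→Teal 9, #2→Teal 2, #3→Red 9, #4→Teal 7, #5→Red 3, #6→Red 10, #7→Red 7, #8→Red 6. Service 53; fixed 17; total 70.
{Teal}: #1→Teal 9, #2→Teal 2, #3→Teal 10, #4→Teal 7, #5→Teal 6, #6→Teal 13, #7→Teal 7, #8→Teal 9. Service 63; fixed 8; total 71.
{Red, Blue}: service 51 + fixed 21 = 72
{Red, Blue, Green, Amber, Violet, Teal}: #1→Violet 3, #2→Teal 2, #3→Green 5, #4→Blue 5, #5→Red 3, #6→Green 4, #7→Red 7, #8→Amber 5. Service 34; fixed 115; total 149.
No other subset beats 70.

Open Red and Teal; minimum total cost 70.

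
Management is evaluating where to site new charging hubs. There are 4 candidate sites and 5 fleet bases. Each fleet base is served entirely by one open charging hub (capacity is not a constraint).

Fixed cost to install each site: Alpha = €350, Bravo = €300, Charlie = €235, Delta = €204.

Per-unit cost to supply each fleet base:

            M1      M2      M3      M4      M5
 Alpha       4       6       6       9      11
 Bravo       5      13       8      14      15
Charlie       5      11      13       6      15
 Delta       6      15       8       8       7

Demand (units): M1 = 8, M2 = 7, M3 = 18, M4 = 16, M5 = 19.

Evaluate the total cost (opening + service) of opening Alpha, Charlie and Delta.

Total cost: 1200

Each fleet base is assigned to its cheapest site among the open ones.
{Alpha, Charlie, Delta}: M1→Alpha 4·8=32, M2→Alpha 6·7=42, M3→Alpha 6·18=108, M4→Charlie 6·16=96, M5→Delta 7·19=133. Service 411; fixed 789; total 1200.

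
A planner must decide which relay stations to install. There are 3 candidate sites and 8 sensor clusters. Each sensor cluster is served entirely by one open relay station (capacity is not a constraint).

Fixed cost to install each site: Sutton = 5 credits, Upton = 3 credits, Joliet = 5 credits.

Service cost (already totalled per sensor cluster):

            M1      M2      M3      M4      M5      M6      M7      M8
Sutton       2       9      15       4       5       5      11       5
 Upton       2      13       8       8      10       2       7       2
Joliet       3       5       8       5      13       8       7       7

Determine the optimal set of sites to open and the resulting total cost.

For any fixed open set, each sensor cluster goes to its cheapest open site; total = fixed + service.
{Sutton, Upton}: M1→Sutton 2, M2→Sutton 9, M3→Upton 8, M4→Sutton 4, M5→Sutton 5, M6→Upton 2, M7→Upton 7, M8→Upton 2. Service 39; fixed 8; total 47.
{Sutton, Upton, Joliet}: service 35 + fixed 13 = 48
{Upton, Joliet}: service 41 + fixed 8 = 49
{Upton}: service 52 + fixed 3 = 55
(All 7 nonempty subsets were checked; Sutton and Upton is lowest.)

Open Sutton and Upton; minimum total cost 47.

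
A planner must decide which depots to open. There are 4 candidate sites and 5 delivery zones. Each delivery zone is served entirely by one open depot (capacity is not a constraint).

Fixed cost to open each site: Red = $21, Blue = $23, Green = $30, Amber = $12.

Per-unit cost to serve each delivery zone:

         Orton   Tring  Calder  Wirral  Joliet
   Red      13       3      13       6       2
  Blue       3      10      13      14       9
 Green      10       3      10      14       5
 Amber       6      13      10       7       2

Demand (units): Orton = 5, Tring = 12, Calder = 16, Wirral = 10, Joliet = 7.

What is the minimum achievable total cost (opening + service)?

For any fixed open set, each delivery zone goes to its cheapest open site; total = fixed + service.
{Red, Amber}: Orton→Amber 6·5=30, Tring→Red 3·12=36, Calder→Amber 10·16=160, Wirral→Red 6·10=60, Joliet→Red 2·7=14. Service 300; fixed 33; total 333.
{Red, Blue, Amber}: Orton→Blue 3·5=15, Tring→Red 3·12=36, Calder→Amber 10·16=160, Wirral→Red 6·10=60, Joliet→Red 2·7=14. Service 285; fixed 56; total 341.
{Green, Amber}: Orton→Amber 6·5=30, Tring→Green 3·12=36, Calder→Green 10·16=160, Wirral→Amber 7·10=70, Joliet→Amber 2·7=14. Service 310; fixed 42; total 352.
{Red, Blue, Green, Amber}: service 285 + fixed 86 = 371
No other subset beats 333.

Minimum total cost: 333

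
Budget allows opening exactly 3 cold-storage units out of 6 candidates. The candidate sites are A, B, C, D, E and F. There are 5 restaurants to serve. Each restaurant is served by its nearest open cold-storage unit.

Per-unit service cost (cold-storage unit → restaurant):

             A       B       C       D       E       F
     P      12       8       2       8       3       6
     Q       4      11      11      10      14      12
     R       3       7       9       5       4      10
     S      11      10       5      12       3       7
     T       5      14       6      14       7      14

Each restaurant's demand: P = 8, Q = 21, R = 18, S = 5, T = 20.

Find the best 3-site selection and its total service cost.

With exactly 3 open, each restaurant uses its cheapest among the chosen.
{A, C, E}: P→C 2·8=16, Q→A 4·21=84, R→A 3·18=54, S→E 3·5=15, T→A 5·20=100. Service cost 269.
{A, B, E}: service cost 277
{A, D, E}: service cost 277
Among all 20 size-3 choices, {A, C, E} is lowest.

Choose A, C and E; total service cost 269.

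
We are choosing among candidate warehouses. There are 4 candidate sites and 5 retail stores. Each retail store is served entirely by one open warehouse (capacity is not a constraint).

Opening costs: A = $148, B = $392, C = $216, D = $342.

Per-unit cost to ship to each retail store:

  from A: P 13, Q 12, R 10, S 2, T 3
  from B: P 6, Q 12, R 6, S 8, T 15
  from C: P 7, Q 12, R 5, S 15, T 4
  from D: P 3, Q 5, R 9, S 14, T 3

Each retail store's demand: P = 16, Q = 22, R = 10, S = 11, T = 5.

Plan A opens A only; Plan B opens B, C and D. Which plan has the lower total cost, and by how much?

Plan A is cheaper by 504.

Plan A: {A}: P→A 13·16=208, Q→A 12·22=264, R→A 10·10=100, S→A 2·11=22, T→A 3·5=15. Service 609; fixed 148; total 757.
Plan B: {B, C, D}: P→D 3·16=48, Q→D 5·22=110, R→C 5·10=50, S→B 8·11=88, T→D 3·5=15. Service 311; fixed 950; total 1261.
Difference: |757 − 1261| = 504.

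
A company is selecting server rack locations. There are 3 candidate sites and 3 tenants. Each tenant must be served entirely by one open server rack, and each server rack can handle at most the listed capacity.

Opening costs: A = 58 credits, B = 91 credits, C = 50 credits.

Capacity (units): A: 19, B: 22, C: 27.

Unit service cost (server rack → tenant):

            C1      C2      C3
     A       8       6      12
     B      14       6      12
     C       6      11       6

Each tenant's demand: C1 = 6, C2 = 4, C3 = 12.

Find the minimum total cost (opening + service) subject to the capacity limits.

Open {C}: C1→C 6·6=36, C2→C 11·4=44, C3→C 6·12=72.
Loads: C carries 22/27. Service 152; fixed 50; total 202.
Next best feasible plan costs 240.

Minimum total cost: 202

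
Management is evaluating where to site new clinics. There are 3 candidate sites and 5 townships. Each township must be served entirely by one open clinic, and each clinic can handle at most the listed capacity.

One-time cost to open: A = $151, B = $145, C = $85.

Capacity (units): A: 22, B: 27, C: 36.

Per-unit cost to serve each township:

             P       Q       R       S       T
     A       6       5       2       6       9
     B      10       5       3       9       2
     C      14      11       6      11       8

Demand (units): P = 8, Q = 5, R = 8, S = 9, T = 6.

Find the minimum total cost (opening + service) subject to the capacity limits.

Open {C}: P→C 14·8=112, Q→C 11·5=55, R→C 6·8=48, S→C 11·9=99, T→C 8·6=48.
Loads: C carries 36/36. Service 362; fixed 85; total 447.
Next best feasible plan costs 459.

Minimum total cost: 447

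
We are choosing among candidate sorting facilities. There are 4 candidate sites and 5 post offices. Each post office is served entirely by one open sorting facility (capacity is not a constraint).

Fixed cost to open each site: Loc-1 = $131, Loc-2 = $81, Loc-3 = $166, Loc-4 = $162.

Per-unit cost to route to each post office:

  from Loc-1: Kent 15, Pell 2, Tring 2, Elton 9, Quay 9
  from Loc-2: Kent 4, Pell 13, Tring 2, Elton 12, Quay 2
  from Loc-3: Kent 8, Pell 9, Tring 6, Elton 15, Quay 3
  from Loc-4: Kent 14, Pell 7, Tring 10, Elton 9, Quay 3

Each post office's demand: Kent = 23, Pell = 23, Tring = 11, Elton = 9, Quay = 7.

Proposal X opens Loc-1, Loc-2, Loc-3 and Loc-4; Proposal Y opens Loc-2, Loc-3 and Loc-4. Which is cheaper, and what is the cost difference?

Proposal X: {Loc-1, Loc-2, Loc-3, Loc-4}: Kent→Loc-2 4·23=92, Pell→Loc-1 2·23=46, Tring→Loc-1 2·11=22, Elton→Loc-1 9·9=81, Quay→Loc-2 2·7=14. Service 255; fixed 540; total 795.
Proposal Y: {Loc-2, Loc-3, Loc-4}: Kent→Loc-2 4·23=92, Pell→Loc-4 7·23=161, Tring→Loc-2 2·11=22, Elton→Loc-4 9·9=81, Quay→Loc-2 2·7=14. Service 370; fixed 409; total 779.
Difference: |795 − 779| = 16.

Proposal Y is cheaper by 16.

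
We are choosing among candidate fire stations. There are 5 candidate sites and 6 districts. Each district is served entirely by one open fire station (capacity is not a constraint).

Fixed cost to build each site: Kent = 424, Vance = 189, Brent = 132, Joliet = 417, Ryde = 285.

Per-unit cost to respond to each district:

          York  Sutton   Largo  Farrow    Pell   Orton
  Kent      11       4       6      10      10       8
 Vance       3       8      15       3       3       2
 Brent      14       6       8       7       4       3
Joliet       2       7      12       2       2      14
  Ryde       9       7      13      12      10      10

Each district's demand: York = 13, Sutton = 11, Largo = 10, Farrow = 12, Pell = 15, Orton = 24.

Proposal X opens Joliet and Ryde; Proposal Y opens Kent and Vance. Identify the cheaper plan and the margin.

Proposal Y is cheaper by 334.

Proposal X: {Joliet, Ryde}: York→Joliet 2·13=26, Sutton→Joliet 7·11=77, Largo→Joliet 12·10=120, Farrow→Joliet 2·12=24, Pell→Joliet 2·15=30, Orton→Ryde 10·24=240. Service 517; fixed 702; total 1219.
Proposal Y: {Kent, Vance}: York→Vance 3·13=39, Sutton→Kent 4·11=44, Largo→Kent 6·10=60, Farrow→Vance 3·12=36, Pell→Vance 3·15=45, Orton→Vance 2·24=48. Service 272; fixed 613; total 885.
Difference: |1219 − 885| = 334.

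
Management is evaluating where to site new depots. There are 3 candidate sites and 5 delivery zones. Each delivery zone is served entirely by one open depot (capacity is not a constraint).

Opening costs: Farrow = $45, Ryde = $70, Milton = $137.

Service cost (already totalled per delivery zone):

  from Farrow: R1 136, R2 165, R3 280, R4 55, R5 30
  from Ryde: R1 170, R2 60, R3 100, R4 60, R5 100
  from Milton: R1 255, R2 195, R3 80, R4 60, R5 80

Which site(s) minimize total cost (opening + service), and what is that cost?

For any fixed open set, each delivery zone goes to its cheapest open site; total = fixed + service.
{Farrow, Ryde}: R1→Farrow 136, R2→Ryde 60, R3→Ryde 100, R4→Farrow 55, R5→Farrow 30. Service 381; fixed 115; total 496.
{Ryde}: R1→Ryde 170, R2→Ryde 60, R3→Ryde 100, R4→Ryde 60, R5→Ryde 100. Service 490; fixed 70; total 560.
{Farrow, Ryde, Milton}: service 361 + fixed 252 = 613
{Farrow}: service 666 + fixed 45 = 711
(All 7 nonempty subsets were checked; Farrow and Ryde is lowest.)

Open Farrow and Ryde; minimum total cost 496.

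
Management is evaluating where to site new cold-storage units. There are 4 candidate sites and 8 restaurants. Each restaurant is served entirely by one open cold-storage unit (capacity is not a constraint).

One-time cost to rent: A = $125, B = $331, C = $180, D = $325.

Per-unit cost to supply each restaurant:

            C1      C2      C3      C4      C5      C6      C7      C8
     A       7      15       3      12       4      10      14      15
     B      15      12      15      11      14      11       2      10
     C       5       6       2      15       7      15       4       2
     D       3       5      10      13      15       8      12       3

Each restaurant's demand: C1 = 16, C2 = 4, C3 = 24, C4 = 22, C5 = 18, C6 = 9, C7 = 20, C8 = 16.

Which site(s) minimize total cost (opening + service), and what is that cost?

Open A and C; minimum total cost 995.

For any fixed open set, each restaurant goes to its cheapest open site; total = fixed + service.
{A, C}: C1→C 5·16=80, C2→C 6·4=24, C3→C 2·24=48, C4→A 12·22=264, C5→A 4·18=72, C6→A 10·9=90, C7→C 4·20=80, C8→C 2·16=32. Service 690; fixed 305; total 995.
{C}: C1→C 5·16=80, C2→C 6·4=24, C3→C 2·24=48, C4→C 15·22=330, C5→C 7·18=126, C6→C 15·9=135, C7→C 4·20=80, C8→C 2·16=32. Service 855; fixed 180; total 1035.
{B, C}: service 691 + fixed 511 = 1202
{A, B, C, D}: C1→D 3·16=48, C2→D 5·4=20, C3→C 2·24=48, C4→B 11·22=242, C5→A 4·18=72, C6→D 8·9=72, C7→B 2·20=40, C8→C 2·16=32. Service 574; fixed 961; total 1535.
No other subset beats 995.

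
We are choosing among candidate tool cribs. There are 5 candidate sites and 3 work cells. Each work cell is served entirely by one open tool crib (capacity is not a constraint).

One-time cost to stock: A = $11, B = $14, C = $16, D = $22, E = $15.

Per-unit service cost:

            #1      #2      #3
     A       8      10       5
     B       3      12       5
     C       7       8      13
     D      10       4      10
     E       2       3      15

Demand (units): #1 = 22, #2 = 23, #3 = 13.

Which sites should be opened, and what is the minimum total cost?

For any fixed open set, each work cell goes to its cheapest open site; total = fixed + service.
{A, E}: #1→E 2·22=44, #2→E 3·23=69, #3→A 5·13=65. Service 178; fixed 26; total 204.
{B, E}: #1→E 2·22=44, #2→E 3·23=69, #3→B 5·13=65. Service 178; fixed 29; total 207.
{A, B, E}: service 178 + fixed 40 = 218
{A, B, C, D, E}: service 178 + fixed 78 = 256
No other subset beats 204.

Open A and E; minimum total cost 204.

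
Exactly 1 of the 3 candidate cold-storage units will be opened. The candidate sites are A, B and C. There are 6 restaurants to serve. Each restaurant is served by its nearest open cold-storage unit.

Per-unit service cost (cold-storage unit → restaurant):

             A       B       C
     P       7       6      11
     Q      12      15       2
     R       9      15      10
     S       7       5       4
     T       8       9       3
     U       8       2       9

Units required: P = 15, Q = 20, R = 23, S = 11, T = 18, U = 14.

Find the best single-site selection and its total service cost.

Choose C only; total service cost 659.

With exactly 1 open, each restaurant uses its cheapest among the chosen.
{C}: P→C 11·15=165, Q→C 2·20=40, R→C 10·23=230, S→C 4·11=44, T→C 3·18=54, U→C 9·14=126. Service cost 659.
{A}: service cost 885
{B}: service cost 980
Among all 3 size-1 choices, {C} is lowest.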